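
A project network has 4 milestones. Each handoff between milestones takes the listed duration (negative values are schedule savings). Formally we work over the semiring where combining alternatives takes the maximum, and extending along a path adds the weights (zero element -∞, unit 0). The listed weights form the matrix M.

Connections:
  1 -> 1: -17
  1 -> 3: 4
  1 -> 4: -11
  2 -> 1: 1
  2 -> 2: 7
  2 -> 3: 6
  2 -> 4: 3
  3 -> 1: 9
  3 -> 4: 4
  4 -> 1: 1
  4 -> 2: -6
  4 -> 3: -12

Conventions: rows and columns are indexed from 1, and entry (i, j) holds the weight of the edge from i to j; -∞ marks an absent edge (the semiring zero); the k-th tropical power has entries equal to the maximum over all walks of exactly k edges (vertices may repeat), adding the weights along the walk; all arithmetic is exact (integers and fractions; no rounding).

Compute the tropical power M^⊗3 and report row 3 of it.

M^⊗2:
  [13, -17, -13, 8]
  [15, 14, 13, 10]
  [5, -2, 13, -2]
  [-3, 1, 5, -3]
M^⊗3:
  [9, 2, 17, 2]
  [22, 21, 20, 17]
  [22, 5, 9, 17]
  [14, 8, 7, 9]
Answer: row 3 of M^⊗3 = [22, 5, 9, 17]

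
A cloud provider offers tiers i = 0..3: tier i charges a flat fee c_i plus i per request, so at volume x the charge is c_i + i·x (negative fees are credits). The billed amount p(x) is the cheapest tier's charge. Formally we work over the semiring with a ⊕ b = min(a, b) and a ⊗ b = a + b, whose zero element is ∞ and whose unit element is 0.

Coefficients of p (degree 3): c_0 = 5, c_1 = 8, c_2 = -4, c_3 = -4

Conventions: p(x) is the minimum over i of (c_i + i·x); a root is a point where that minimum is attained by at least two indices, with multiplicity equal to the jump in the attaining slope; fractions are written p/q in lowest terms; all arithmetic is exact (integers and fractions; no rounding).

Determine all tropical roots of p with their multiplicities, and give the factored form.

hull edge (i=0, c=5) to (i=2, c=-4): slope -9/2, span 2
hull edge (i=2, c=-4) to (i=3, c=-4): slope 0, span 1
Factored form: p(x) = -4 ⊗ (x ⊕ 0) ⊗ (x ⊕ 9/2) ⊗ (x ⊕ 9/2)
Answer: roots = 0 (mult 1), 9/2 (mult 2)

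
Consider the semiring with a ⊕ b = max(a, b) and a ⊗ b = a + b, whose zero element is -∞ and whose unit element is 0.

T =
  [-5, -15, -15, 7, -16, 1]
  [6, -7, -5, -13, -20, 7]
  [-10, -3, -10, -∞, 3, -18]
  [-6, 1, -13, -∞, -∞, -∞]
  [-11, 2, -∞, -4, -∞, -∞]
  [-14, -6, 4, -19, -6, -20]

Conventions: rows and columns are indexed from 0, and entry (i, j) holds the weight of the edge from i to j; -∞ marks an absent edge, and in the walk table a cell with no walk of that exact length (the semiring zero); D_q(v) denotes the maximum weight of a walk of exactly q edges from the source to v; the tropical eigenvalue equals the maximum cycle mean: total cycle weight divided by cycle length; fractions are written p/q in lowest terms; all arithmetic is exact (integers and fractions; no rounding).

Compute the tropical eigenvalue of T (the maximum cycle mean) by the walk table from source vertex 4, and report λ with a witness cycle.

q=0: [-∞, -∞, -∞, -∞, 0, -∞]
q=1: [-11, 2, -∞, -4, -∞, -∞]
q=2: [8, -3, -3, -4, -18, 9]
q=3: [3, 3, 13, 15, 3, 9]
q=4: [9, 16, 13, 10, 16, 10]
q=5: [22, 18, 14, 16, 16, 23]
q=6: [24, 18, 27, 29, 17, 25]
Optimal cycle mean attained by: cycle 0->3->1->0, total 7 + 1 + 6, length 3.
Answer: λ = 14/3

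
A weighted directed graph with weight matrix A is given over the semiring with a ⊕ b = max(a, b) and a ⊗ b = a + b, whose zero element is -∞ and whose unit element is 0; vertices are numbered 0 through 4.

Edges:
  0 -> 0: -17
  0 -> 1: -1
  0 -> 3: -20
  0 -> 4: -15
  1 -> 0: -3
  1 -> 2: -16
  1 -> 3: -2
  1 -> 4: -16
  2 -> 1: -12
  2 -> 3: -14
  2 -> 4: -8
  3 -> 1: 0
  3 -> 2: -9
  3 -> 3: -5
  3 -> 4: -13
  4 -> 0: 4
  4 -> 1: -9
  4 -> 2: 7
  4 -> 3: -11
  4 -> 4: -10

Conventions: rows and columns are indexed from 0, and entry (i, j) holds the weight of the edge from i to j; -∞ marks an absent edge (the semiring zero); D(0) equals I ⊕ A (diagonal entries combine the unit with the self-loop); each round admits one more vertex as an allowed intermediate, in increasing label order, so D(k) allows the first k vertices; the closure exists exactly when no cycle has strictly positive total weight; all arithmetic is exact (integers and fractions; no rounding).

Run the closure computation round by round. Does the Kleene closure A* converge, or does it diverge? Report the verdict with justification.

D(0):
  [0, -1, -∞, -20, -15]
  [-3, 0, -16, -2, -16]
  [-∞, -12, 0, -14, -8]
  [-∞, 0, -9, 0, -13]
  [4, -9, 7, -11, 0]
D(1):
  [0, -1, -∞, -20, -15]
  [-3, 0, -16, -2, -16]
  [-∞, -12, 0, -14, -8]
  [-∞, 0, -9, 0, -13]
  [4, 3, 7, -11, 0]
D(2):
  [0, -1, -17, -3, -15]
  [-3, 0, -16, -2, -16]
  [-15, -12, 0, -14, -8]
  [-3, 0, -9, 0, -13]
  [4, 3, 7, 1, 0]
D(3):
  [0, -1, -17, -3, -15]
  [-3, 0, -16, -2, -16]
  [-15, -12, 0, -14, -8]
  [-3, 0, -9, 0, -13]
  [4, 3, 7, 1, 0]
D(4):
  [0, -1, -12, -3, -15]
  [-3, 0, -11, -2, -15]
  [-15, -12, 0, -14, -8]
  [-3, 0, -9, 0, -13]
  [4, 3, 7, 1, 0]
D(5):
  [0, -1, -8, -3, -15]
  [-3, 0, -8, -2, -15]
  [-4, -5, 0, -7, -8]
  [-3, 0, -6, 0, -13]
  [4, 3, 7, 1, 0]
Key observation: every diagonal entry stays at the unit through all rounds, so no improving cycle exists.
Answer: CONVERGES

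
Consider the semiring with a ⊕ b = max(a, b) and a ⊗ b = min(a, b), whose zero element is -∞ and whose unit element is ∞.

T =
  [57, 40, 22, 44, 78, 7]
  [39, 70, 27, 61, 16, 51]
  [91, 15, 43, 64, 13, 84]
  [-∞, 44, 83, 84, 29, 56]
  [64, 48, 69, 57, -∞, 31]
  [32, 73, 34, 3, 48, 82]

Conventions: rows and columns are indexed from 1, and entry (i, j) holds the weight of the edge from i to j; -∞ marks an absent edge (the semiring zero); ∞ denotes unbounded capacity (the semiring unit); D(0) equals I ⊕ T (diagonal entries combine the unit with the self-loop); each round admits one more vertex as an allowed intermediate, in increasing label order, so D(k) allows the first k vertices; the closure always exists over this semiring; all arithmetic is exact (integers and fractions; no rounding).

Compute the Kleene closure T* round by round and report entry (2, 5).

D(0):
  [∞, 40, 22, 44, 78, 7]
  [39, ∞, 27, 61, 16, 51]
  [91, 15, ∞, 64, 13, 84]
  [-∞, 44, 83, ∞, 29, 56]
  [64, 48, 69, 57, ∞, 31]
  [32, 73, 34, 3, 48, ∞]
D(1):
  [∞, 40, 22, 44, 78, 7]
  [39, ∞, 27, 61, 39, 51]
  [91, 40, ∞, 64, 78, 84]
  [-∞, 44, 83, ∞, 29, 56]
  [64, 48, 69, 57, ∞, 31]
  [32, 73, 34, 32, 48, ∞]
D(2):
  [∞, 40, 27, 44, 78, 40]
  [39, ∞, 27, 61, 39, 51]
  [91, 40, ∞, 64, 78, 84]
  [39, 44, 83, ∞, 39, 56]
  [64, 48, 69, 57, ∞, 48]
  [39, 73, 34, 61, 48, ∞]
D(3):
  [∞, 40, 27, 44, 78, 40]
  [39, ∞, 27, 61, 39, 51]
  [91, 40, ∞, 64, 78, 84]
  [83, 44, 83, ∞, 78, 83]
  [69, 48, 69, 64, ∞, 69]
  [39, 73, 34, 61, 48, ∞]
D(4):
  [∞, 44, 44, 44, 78, 44]
  [61, ∞, 61, 61, 61, 61]
  [91, 44, ∞, 64, 78, 84]
  [83, 44, 83, ∞, 78, 83]
  [69, 48, 69, 64, ∞, 69]
  [61, 73, 61, 61, 61, ∞]
D(5):
  [∞, 48, 69, 64, 78, 69]
  [61, ∞, 61, 61, 61, 61]
  [91, 48, ∞, 64, 78, 84]
  [83, 48, 83, ∞, 78, 83]
  [69, 48, 69, 64, ∞, 69]
  [61, 73, 61, 61, 61, ∞]
D(6):
  [∞, 69, 69, 64, 78, 69]
  [61, ∞, 61, 61, 61, 61]
  [91, 73, ∞, 64, 78, 84]
  [83, 73, 83, ∞, 78, 83]
  [69, 69, 69, 64, ∞, 69]
  [61, 73, 61, 61, 61, ∞]
Answer: T*[2][5] = 61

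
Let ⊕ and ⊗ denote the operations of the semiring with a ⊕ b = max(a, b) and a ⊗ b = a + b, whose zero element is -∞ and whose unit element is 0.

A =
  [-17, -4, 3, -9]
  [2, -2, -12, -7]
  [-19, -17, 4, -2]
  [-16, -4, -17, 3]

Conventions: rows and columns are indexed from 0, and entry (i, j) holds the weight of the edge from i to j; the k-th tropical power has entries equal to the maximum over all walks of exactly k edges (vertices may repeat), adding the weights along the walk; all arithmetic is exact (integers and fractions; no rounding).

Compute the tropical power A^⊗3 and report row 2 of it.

A^⊗2:
  [-2, -6, 7, 1]
  [0, -2, 5, -4]
  [-15, -6, 8, 2]
  [-2, -1, -13, 6]
A^⊗3:
  [-4, -3, 11, 5]
  [0, -4, 9, 3]
  [-4, -2, 12, 6]
  [1, 2, 1, 9]
Answer: row 2 of A^⊗3 = [-4, -2, 12, 6]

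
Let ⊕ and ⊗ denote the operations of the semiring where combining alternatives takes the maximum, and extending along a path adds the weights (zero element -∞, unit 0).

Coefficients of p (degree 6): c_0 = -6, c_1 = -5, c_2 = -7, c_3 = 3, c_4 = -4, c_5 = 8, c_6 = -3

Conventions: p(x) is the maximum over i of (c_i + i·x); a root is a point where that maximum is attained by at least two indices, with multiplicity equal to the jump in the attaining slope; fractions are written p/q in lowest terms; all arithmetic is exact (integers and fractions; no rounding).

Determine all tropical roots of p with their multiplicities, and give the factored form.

hull edge (i=0, c=-6) to (i=3, c=3): slope 3, span 3
hull edge (i=3, c=3) to (i=5, c=8): slope 5/2, span 2
hull edge (i=5, c=8) to (i=6, c=-3): slope -11, span 1
Factored form: p(x) = -3 ⊗ (x ⊕ (-3)) ⊗ (x ⊕ (-3)) ⊗ (x ⊕ (-3)) ⊗ (x ⊕ (-5/2)) ⊗ (x ⊕ (-5/2)) ⊗ (x ⊕ 11)
Answer: roots = -3 (mult 3), -5/2 (mult 2), 11 (mult 1)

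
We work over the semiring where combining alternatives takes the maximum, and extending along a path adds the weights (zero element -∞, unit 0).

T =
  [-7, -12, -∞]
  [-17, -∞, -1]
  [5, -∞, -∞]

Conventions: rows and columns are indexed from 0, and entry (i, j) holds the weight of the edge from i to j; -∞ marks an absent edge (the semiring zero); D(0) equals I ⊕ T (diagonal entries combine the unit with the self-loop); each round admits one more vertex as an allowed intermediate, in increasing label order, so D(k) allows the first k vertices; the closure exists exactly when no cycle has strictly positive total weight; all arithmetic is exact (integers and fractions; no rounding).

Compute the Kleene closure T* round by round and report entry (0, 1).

D(0):
  [0, -12, -∞]
  [-17, 0, -1]
  [5, -∞, 0]
D(1):
  [0, -12, -∞]
  [-17, 0, -1]
  [5, -7, 0]
D(2):
  [0, -12, -13]
  [-17, 0, -1]
  [5, -7, 0]
D(3):
  [0, -12, -13]
  [4, 0, -1]
  [5, -7, 0]
Answer: T*[0][1] = -12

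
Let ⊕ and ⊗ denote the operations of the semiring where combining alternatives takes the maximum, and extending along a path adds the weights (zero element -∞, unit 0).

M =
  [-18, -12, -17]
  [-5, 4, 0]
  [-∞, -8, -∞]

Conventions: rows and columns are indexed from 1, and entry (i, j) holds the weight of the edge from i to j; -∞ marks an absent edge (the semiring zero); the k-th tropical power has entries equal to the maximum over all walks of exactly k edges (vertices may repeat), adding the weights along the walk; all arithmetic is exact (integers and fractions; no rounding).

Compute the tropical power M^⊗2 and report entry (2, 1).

M^⊗2:
  [-17, -8, -12]
  [-1, 8, 4]
  [-13, -4, -8]
Key observation: the optimum is the walk 2->2->1, with weight 4 + (-5) = -1.
Optimal value attained by: walk 2->2->1.
Answer: (M^⊗2)[2][1] = -1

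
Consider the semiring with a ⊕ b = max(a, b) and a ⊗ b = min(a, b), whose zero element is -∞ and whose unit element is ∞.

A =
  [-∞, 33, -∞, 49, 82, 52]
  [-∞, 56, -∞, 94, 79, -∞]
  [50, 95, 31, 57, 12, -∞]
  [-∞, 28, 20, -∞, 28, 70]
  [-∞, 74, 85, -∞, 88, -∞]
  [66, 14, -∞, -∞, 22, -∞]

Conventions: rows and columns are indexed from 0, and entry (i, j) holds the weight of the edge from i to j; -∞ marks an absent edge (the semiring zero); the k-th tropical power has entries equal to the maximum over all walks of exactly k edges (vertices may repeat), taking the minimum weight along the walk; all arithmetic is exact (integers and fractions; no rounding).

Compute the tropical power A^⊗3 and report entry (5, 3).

A^⊗2:
  [52, 74, 82, 33, 82, 49]
  [-∞, 74, 79, 56, 79, 70]
  [31, 56, 31, 94, 79, 57]
  [66, 28, 28, 28, 28, -∞]
  [50, 85, 85, 74, 88, -∞]
  [-∞, 33, 22, 49, 66, 52]
A^⊗3:
  [50, 82, 82, 74, 82, 52]
  [66, 79, 79, 74, 79, 56]
  [57, 74, 79, 56, 79, 70]
  [28, 33, 28, 49, 66, 52]
  [50, 85, 85, 85, 88, 70]
  [52, 66, 66, 33, 66, 49]
Key observation: the optimum is the walk 5->0->1->3, with weight 66 min 33 min 94 = 33.
Optimal value attained by: walk 5->0->1->3.
Answer: (A^⊗3)[5][3] = 33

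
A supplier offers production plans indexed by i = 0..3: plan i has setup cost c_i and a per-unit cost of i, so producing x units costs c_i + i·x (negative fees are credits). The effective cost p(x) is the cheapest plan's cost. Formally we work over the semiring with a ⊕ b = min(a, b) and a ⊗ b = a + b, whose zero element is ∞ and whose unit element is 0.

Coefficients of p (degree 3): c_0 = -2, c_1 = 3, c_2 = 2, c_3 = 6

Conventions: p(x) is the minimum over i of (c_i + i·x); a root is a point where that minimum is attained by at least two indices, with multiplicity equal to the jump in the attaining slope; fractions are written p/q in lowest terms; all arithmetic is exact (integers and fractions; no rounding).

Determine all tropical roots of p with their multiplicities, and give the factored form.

hull edge (i=0, c=-2) to (i=2, c=2): slope 2, span 2
hull edge (i=2, c=2) to (i=3, c=6): slope 4, span 1
Factored form: p(x) = 6 ⊗ (x ⊕ (-4)) ⊗ (x ⊕ (-2)) ⊗ (x ⊕ (-2))
Answer: roots = -4 (mult 1), -2 (mult 2)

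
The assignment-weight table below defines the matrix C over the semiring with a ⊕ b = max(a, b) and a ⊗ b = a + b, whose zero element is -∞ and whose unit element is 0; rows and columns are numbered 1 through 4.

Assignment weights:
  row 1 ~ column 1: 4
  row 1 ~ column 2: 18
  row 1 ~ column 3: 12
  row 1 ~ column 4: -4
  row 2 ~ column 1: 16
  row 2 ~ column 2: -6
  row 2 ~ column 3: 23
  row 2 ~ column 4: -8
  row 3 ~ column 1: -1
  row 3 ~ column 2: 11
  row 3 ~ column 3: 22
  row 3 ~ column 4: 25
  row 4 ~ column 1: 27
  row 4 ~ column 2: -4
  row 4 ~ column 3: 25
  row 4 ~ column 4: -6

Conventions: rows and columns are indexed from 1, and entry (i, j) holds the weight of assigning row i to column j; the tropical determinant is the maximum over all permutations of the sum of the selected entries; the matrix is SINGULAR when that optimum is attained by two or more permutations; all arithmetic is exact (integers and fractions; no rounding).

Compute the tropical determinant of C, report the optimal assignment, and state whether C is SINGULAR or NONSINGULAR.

σ = (1, 2, 3, 4): 4 + (-6) + 22 + (-6) = 14
σ = (1, 2, 4, 3): 4 + (-6) + 25 + 25 = 48
σ = (1, 3, 2, 4): 4 + 23 + 11 + (-6) = 32
σ = (1, 3, 4, 2): 4 + 23 + 25 + (-4) = 48
σ = (1, 4, 2, 3): 4 + (-8) + 11 + 25 = 32
σ = (1, 4, 3, 2): 4 + (-8) + 22 + (-4) = 14
σ = (2, 1, 3, 4): 18 + 16 + 22 + (-6) = 50
σ = (2, 1, 4, 3): 18 + 16 + 25 + 25 = 84
σ = (2, 3, 1, 4): 18 + 23 + (-1) + (-6) = 34
σ = (2, 3, 4, 1): 18 + 23 + 25 + 27 = 93
σ = (2, 4, 1, 3): 18 + (-8) + (-1) + 25 = 34
σ = (2, 4, 3, 1): 18 + (-8) + 22 + 27 = 59
σ = (3, 1, 2, 4): 12 + 16 + 11 + (-6) = 33
σ = (3, 1, 4, 2): 12 + 16 + 25 + (-4) = 49
σ = (3, 2, 1, 4): 12 + (-6) + (-1) + (-6) = -1
σ = (3, 2, 4, 1): 12 + (-6) + 25 + 27 = 58
σ = (3, 4, 1, 2): 12 + (-8) + (-1) + (-4) = -1
σ = (3, 4, 2, 1): 12 + (-8) + 11 + 27 = 42
σ = (4, 1, 2, 3): (-4) + 16 + 11 + 25 = 48
σ = (4, 1, 3, 2): (-4) + 16 + 22 + (-4) = 30
σ = (4, 2, 1, 3): (-4) + (-6) + (-1) + 25 = 14
σ = (4, 2, 3, 1): (-4) + (-6) + 22 + 27 = 39
σ = (4, 3, 1, 2): (-4) + 23 + (-1) + (-4) = 14
σ = (4, 3, 2, 1): (-4) + 23 + 11 + 27 = 57
Optimal value attained by: σ = (2, 3, 4, 1).
Answer: det⊕(C) = 93; verdict: NONSINGULAR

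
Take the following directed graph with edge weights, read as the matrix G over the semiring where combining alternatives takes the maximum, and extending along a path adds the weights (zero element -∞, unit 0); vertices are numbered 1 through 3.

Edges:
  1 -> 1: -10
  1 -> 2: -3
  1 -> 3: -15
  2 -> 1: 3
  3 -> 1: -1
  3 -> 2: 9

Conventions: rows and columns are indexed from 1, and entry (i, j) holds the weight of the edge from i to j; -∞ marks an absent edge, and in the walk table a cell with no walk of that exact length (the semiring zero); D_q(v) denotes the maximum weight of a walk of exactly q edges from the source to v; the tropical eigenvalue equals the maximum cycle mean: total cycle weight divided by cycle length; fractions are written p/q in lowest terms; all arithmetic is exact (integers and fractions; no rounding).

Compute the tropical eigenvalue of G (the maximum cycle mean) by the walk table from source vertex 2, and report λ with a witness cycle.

q=0: [-∞, 0, -∞]
q=1: [3, -∞, -∞]
q=2: [-7, 0, -12]
q=3: [3, -3, -22]
Optimal cycle mean attained by: cycle 1->2->1, total (-3) + 3, length 2.
Answer: λ = 0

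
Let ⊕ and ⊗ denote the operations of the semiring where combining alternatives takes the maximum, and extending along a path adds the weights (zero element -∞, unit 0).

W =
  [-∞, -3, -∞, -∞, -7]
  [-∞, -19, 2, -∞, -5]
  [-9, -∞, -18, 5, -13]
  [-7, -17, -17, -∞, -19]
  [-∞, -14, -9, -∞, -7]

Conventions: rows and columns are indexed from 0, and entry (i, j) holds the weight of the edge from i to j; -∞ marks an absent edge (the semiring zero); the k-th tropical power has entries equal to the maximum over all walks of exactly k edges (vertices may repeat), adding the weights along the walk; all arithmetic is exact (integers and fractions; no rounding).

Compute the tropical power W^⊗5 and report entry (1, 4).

W^⊗2:
  [-∞, -21, -1, -∞, -8]
  [-7, -19, -14, 7, -11]
  [-2, -12, -12, -13, -14]
  [-26, -10, -15, -12, -14]
  [-18, -21, -12, -4, -14]
W^⊗3:
  [-10, -22, -17, 4, -14]
  [0, -10, -10, -9, -12]
  [-20, -5, -10, -7, -9]
  [-19, -28, -8, -10, -15]
  [-11, -21, -19, -7, -21]
W^⊗4:
  [-3, -13, -13, -12, -15]
  [-16, -3, -8, -5, -7]
  [-14, -23, -3, -5, -10]
  [-17, -22, -24, -3, -21]
  [-14, -14, -19, -14, -18]
W^⊗5:
  [-19, -6, -11, -8, -10]
  [-12, -19, -1, -3, -8]
  [-12, -17, -19, 2, -16]
  [-10, -20, -20, -19, -22]
  [-21, -17, -12, -14, -19]
Key observation: the optimum is the walk 1->2->3->0->1->4, with weight 2 + 5 + (-7) + (-3) + (-5) = -8.
Optimal value attained by: walk 1->2->3->0->1->4.
Answer: (W^⊗5)[1][4] = -8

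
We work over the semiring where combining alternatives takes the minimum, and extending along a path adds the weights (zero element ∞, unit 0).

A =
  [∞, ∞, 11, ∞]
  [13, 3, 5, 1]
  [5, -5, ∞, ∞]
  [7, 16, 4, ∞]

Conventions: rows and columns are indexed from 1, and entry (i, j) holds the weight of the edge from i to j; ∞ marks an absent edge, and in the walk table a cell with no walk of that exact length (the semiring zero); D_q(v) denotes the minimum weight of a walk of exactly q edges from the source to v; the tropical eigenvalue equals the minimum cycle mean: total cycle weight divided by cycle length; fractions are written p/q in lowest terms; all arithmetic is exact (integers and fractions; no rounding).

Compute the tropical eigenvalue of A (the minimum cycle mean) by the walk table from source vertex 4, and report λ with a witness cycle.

q=0: [∞, ∞, ∞, 0]
q=1: [7, 16, 4, ∞]
q=2: [9, -1, 18, 17]
q=3: [12, 2, 4, 0]
q=4: [7, -1, 4, 3]
Optimal cycle mean attained by: cycle 2->3->2, total 5 + (-5), length 2.
Answer: λ = 0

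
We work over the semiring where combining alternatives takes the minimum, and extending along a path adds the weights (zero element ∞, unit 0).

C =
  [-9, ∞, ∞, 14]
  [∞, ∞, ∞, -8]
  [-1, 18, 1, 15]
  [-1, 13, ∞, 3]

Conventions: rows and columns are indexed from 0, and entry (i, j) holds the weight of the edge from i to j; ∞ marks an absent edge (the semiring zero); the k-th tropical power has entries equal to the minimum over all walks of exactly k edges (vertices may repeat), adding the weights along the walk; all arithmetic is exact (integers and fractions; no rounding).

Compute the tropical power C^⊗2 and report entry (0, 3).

C^⊗2:
  [-18, 27, ∞, 5]
  [-9, 5, ∞, -5]
  [-10, 19, 2, 10]
  [-10, 16, ∞, 5]
Key observation: the optimum is the walk 0->0->3, with weight (-9) + 14 = 5.
Optimal value attained by: walk 0->0->3.
Answer: (C^⊗2)[0][3] = 5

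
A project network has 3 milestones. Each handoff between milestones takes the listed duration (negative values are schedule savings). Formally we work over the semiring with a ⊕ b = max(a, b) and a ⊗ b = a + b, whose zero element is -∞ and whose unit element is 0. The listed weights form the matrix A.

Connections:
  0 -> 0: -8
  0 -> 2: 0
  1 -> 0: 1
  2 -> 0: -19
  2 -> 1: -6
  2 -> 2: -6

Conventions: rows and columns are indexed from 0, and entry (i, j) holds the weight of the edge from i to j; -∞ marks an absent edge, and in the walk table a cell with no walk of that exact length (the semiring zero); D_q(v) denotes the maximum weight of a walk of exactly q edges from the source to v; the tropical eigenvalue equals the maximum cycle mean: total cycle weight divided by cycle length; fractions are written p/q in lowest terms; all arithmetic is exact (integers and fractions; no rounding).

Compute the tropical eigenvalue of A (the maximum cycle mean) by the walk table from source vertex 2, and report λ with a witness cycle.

q=0: [-∞, -∞, 0]
q=1: [-19, -6, -6]
q=2: [-5, -12, -12]
q=3: [-11, -18, -5]
Optimal cycle mean attained by: cycle 0->2->1->0, total 0 + (-6) + 1, length 3.
Answer: λ = -5/3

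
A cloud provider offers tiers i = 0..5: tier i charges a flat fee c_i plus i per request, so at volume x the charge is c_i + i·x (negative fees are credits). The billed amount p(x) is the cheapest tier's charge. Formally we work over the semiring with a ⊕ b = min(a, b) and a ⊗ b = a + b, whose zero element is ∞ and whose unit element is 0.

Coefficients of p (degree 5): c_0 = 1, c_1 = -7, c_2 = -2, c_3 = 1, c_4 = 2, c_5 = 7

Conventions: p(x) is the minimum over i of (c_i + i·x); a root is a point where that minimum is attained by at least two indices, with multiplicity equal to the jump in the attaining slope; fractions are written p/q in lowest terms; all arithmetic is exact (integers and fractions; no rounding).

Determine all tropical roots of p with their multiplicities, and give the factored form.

hull edge (i=0, c=1) to (i=1, c=-7): slope -8, span 1
hull edge (i=1, c=-7) to (i=4, c=2): slope 3, span 3
hull edge (i=4, c=2) to (i=5, c=7): slope 5, span 1
Factored form: p(x) = 7 ⊗ (x ⊕ (-5)) ⊗ (x ⊕ (-3)) ⊗ (x ⊕ (-3)) ⊗ (x ⊕ (-3)) ⊗ (x ⊕ 8)
Answer: roots = -5 (mult 1), -3 (mult 3), 8 (mult 1)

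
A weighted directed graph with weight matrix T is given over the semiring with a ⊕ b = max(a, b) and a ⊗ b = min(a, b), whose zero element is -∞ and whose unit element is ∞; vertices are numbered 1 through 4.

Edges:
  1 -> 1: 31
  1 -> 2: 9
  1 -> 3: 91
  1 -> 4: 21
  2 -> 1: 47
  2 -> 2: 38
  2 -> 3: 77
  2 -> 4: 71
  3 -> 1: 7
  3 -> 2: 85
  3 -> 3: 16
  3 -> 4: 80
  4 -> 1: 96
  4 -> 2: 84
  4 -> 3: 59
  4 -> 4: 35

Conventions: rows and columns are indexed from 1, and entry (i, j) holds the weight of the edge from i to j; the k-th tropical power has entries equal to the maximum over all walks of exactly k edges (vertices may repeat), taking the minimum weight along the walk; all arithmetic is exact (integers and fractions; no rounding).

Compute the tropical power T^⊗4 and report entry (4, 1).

T^⊗2:
  [31, 85, 31, 80]
  [71, 77, 59, 77]
  [80, 80, 77, 71]
  [47, 59, 91, 71]
T^⊗3:
  [80, 80, 77, 71]
  [77, 77, 77, 71]
  [71, 77, 80, 77]
  [71, 85, 59, 80]
T^⊗4:
  [71, 77, 80, 77]
  [71, 77, 77, 77]
  [77, 80, 77, 80]
  [80, 80, 77, 71]
Key observation: the optimum is the walk 4->1->3->4->1, with weight 96 min 91 min 80 min 96 = 80.
Optimal value attained by: walk 4->1->3->4->1.
Answer: (T^⊗4)[4][1] = 80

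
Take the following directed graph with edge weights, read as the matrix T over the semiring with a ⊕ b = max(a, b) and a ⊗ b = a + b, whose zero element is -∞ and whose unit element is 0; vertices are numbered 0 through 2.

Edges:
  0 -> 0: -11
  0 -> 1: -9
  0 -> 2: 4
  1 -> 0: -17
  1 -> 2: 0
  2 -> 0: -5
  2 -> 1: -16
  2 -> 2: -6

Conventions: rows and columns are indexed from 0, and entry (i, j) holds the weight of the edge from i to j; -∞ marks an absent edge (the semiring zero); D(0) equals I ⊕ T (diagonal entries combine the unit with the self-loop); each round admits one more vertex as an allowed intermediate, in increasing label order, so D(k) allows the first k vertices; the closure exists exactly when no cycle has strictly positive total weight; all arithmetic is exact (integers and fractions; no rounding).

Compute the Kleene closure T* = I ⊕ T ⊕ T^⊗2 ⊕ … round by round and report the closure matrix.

D(0):
  [0, -9, 4]
  [-17, 0, 0]
  [-5, -16, 0]
D(1):
  [0, -9, 4]
  [-17, 0, 0]
  [-5, -14, 0]
D(2):
  [0, -9, 4]
  [-17, 0, 0]
  [-5, -14, 0]
D(3):
  [0, -9, 4]
  [-5, 0, 0]
  [-5, -14, 0]
Answer: T* = [[0, -9, 4], [-5, 0, 0], [-5, -14, 0]]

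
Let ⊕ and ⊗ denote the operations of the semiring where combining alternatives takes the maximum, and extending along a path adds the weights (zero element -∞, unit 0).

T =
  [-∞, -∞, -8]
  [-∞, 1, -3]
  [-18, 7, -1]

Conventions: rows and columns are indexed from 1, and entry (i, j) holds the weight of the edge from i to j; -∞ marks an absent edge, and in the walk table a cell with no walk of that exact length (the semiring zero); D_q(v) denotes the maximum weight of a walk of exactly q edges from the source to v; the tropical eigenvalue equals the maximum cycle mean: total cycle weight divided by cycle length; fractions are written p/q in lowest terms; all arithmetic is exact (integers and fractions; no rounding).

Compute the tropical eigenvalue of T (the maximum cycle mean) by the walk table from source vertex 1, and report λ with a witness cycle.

q=0: [0, -∞, -∞]
q=1: [-∞, -∞, -8]
q=2: [-26, -1, -9]
q=3: [-27, 0, -4]
Optimal cycle mean attained by: cycle 2->3->2, total (-3) + 7, length 2.
Answer: λ = 2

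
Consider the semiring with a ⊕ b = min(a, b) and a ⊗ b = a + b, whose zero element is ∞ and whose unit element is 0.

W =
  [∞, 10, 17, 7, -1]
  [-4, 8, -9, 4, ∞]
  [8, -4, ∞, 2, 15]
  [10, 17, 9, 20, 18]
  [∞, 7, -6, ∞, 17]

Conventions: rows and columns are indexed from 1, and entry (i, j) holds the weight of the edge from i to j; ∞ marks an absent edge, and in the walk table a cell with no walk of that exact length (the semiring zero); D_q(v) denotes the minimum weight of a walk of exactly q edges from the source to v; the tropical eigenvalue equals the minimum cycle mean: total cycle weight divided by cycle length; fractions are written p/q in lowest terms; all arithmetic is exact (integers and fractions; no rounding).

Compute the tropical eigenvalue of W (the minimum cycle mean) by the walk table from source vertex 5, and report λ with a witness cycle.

q=0: [∞, ∞, ∞, ∞, 0]
q=1: [∞, 7, -6, ∞, 17]
q=2: [2, -10, -2, -4, 9]
q=3: [-14, -6, -19, -6, 1]
q=4: [-11, -23, -15, -17, -15]
q=5: [-27, -19, -32, -19, -12]
Optimal cycle mean attained by: cycle 2->3->2, total (-9) + (-4), length 2.
Answer: λ = -13/2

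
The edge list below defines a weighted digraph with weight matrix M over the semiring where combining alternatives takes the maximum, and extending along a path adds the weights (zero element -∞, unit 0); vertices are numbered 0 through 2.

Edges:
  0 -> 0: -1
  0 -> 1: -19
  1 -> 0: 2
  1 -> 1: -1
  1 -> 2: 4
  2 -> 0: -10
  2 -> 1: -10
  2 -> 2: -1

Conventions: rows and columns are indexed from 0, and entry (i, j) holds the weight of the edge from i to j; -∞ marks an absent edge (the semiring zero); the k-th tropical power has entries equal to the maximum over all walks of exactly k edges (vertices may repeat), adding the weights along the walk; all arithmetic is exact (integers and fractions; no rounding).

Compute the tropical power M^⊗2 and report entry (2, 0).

M^⊗2:
  [-2, -20, -15]
  [1, -2, 3]
  [-8, -11, -2]
Key observation: the optimum is the walk 2->1->0, with weight (-10) + 2 = -8.
Optimal value attained by: walk 2->1->0.
Answer: (M^⊗2)[2][0] = -8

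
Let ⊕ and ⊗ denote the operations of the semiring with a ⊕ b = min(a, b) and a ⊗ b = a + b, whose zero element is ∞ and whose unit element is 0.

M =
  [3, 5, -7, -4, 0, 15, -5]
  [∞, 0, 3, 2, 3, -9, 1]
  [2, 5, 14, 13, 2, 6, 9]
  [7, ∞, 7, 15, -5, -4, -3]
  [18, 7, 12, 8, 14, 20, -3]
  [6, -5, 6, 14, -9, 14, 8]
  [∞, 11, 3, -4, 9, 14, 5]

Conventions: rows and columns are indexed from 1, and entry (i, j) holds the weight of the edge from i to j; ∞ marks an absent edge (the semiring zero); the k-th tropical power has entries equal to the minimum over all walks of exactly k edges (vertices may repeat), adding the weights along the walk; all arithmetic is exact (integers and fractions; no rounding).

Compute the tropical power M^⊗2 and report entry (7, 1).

M^⊗2:
  [-5, -2, -4, -9, -9, -8, -7]
  [-3, -14, -3, -3, -18, -9, -1]
  [5, 1, -5, -2, -3, -4, -3]
  [2, -9, 0, -7, -13, 10, -8]
  [14, 7, 0, -7, 3, -2, 2]
  [8, -5, -2, -3, -2, -14, -12]
  [3, 8, 3, 1, -9, -8, -7]
Key observation: the optimum is the walk 7->4->1, with weight (-4) + 7 = 3.
Optimal value attained by: walk 7->4->1.
Answer: (M^⊗2)[7][1] = 3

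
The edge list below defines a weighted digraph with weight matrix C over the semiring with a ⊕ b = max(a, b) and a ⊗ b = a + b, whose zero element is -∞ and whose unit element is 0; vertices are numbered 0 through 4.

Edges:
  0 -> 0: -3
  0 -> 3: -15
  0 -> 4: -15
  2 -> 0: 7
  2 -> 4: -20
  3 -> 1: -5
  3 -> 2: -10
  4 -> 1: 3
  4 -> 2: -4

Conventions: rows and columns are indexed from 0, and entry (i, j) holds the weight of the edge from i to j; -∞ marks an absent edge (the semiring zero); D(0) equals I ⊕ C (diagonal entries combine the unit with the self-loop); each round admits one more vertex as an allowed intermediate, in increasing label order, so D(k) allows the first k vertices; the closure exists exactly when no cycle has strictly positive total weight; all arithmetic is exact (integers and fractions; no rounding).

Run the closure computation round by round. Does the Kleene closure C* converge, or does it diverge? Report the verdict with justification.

D(0):
  [0, -∞, -∞, -15, -15]
  [-∞, 0, -∞, -∞, -∞]
  [7, -∞, 0, -∞, -20]
  [-∞, -5, -10, 0, -∞]
  [-∞, 3, -4, -∞, 0]
D(1):
  [0, -∞, -∞, -15, -15]
  [-∞, 0, -∞, -∞, -∞]
  [7, -∞, 0, -8, -8]
  [-∞, -5, -10, 0, -∞]
  [-∞, 3, -4, -∞, 0]
D(2):
  [0, -∞, -∞, -15, -15]
  [-∞, 0, -∞, -∞, -∞]
  [7, -∞, 0, -8, -8]
  [-∞, -5, -10, 0, -∞]
  [-∞, 3, -4, -∞, 0]
D(3):
  [0, -∞, -∞, -15, -15]
  [-∞, 0, -∞, -∞, -∞]
  [7, -∞, 0, -8, -8]
  [-3, -5, -10, 0, -18]
  [3, 3, -4, -12, 0]
D(4):
  [0, -20, -25, -15, -15]
  [-∞, 0, -∞, -∞, -∞]
  [7, -13, 0, -8, -8]
  [-3, -5, -10, 0, -18]
  [3, 3, -4, -12, 0]
D(5):
  [0, -12, -19, -15, -15]
  [-∞, 0, -∞, -∞, -∞]
  [7, -5, 0, -8, -8]
  [-3, -5, -10, 0, -18]
  [3, 3, -4, -12, 0]
Key observation: every diagonal entry stays at the unit through all rounds, so no improving cycle exists.
Answer: CONVERGES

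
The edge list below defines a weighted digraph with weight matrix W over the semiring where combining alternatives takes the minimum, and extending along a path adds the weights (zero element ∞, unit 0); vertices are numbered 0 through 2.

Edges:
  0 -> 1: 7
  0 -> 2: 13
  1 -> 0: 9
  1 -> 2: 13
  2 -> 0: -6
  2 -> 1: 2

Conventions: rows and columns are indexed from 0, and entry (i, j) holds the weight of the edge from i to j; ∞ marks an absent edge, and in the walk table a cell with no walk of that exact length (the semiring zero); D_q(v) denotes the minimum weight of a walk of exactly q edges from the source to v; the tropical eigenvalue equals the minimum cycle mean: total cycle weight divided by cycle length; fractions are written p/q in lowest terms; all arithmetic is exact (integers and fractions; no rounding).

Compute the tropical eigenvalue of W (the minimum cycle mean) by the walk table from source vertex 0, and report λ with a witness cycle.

q=0: [0, ∞, ∞]
q=1: [∞, 7, 13]
q=2: [7, 15, 20]
q=3: [14, 14, 20]
Optimal cycle mean attained by: cycle 0->2->0, total 13 + (-6), length 2.
Answer: λ = 7/2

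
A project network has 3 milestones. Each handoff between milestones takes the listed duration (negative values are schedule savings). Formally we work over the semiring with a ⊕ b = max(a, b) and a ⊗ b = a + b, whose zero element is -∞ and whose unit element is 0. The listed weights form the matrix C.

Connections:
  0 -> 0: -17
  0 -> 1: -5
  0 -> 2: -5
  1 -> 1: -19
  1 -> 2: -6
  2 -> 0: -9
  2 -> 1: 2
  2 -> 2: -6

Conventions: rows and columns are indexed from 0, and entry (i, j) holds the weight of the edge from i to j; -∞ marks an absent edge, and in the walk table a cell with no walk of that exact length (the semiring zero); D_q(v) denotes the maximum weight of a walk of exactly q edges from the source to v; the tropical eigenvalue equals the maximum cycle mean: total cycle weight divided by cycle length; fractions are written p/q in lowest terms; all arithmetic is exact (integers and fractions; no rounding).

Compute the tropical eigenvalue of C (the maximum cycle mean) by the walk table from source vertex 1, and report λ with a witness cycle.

q=0: [-∞, 0, -∞]
q=1: [-∞, -19, -6]
q=2: [-15, -4, -12]
q=3: [-21, -10, -10]
Optimal cycle mean attained by: cycle 1->2->1, total (-6) + 2, length 2.
Answer: λ = -2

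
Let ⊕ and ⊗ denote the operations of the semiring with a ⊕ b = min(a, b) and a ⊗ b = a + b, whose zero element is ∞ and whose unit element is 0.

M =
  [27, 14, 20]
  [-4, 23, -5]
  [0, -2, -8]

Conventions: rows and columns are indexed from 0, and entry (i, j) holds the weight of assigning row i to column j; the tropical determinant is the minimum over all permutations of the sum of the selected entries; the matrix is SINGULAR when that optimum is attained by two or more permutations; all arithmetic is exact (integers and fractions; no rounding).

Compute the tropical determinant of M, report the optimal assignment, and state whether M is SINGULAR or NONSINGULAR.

σ = (0, 1, 2): 27 + 23 + (-8) = 42
σ = (0, 2, 1): 27 + (-5) + (-2) = 20
σ = (1, 0, 2): 14 + (-4) + (-8) = 2
σ = (1, 2, 0): 14 + (-5) + 0 = 9
σ = (2, 0, 1): 20 + (-4) + (-2) = 14
σ = (2, 1, 0): 20 + 23 + 0 = 43
Optimal value attained by: σ = (1, 0, 2).
Answer: det⊕(M) = 2; verdict: NONSINGULAR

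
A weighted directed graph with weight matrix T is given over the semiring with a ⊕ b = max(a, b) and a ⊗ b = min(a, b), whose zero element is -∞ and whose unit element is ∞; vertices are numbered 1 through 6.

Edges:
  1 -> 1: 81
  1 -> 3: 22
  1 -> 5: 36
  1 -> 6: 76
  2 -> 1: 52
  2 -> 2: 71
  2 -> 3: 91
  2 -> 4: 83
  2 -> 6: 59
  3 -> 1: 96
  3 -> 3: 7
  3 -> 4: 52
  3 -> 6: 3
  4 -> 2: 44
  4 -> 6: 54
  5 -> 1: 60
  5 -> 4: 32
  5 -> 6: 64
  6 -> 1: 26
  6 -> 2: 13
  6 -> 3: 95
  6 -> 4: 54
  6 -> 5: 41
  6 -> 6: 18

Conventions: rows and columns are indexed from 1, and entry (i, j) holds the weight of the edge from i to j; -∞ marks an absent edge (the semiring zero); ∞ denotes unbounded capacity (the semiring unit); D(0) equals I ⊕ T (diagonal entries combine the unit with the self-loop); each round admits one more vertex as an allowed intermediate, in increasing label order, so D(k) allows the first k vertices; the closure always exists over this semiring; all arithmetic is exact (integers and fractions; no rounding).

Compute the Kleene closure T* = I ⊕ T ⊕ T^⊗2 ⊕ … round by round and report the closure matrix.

D(0):
  [∞, -∞, 22, -∞, 36, 76]
  [52, ∞, 91, 83, -∞, 59]
  [96, -∞, ∞, 52, -∞, 3]
  [-∞, 44, -∞, ∞, -∞, 54]
  [60, -∞, -∞, 32, ∞, 64]
  [26, 13, 95, 54, 41, ∞]
D(1):
  [∞, -∞, 22, -∞, 36, 76]
  [52, ∞, 91, 83, 36, 59]
  [96, -∞, ∞, 52, 36, 76]
  [-∞, 44, -∞, ∞, -∞, 54]
  [60, -∞, 22, 32, ∞, 64]
  [26, 13, 95, 54, 41, ∞]
D(2):
  [∞, -∞, 22, -∞, 36, 76]
  [52, ∞, 91, 83, 36, 59]
  [96, -∞, ∞, 52, 36, 76]
  [44, 44, 44, ∞, 36, 54]
  [60, -∞, 22, 32, ∞, 64]
  [26, 13, 95, 54, 41, ∞]
D(3):
  [∞, -∞, 22, 22, 36, 76]
  [91, ∞, 91, 83, 36, 76]
  [96, -∞, ∞, 52, 36, 76]
  [44, 44, 44, ∞, 36, 54]
  [60, -∞, 22, 32, ∞, 64]
  [95, 13, 95, 54, 41, ∞]
D(4):
  [∞, 22, 22, 22, 36, 76]
  [91, ∞, 91, 83, 36, 76]
  [96, 44, ∞, 52, 36, 76]
  [44, 44, 44, ∞, 36, 54]
  [60, 32, 32, 32, ∞, 64]
  [95, 44, 95, 54, 41, ∞]
D(5):
  [∞, 32, 32, 32, 36, 76]
  [91, ∞, 91, 83, 36, 76]
  [96, 44, ∞, 52, 36, 76]
  [44, 44, 44, ∞, 36, 54]
  [60, 32, 32, 32, ∞, 64]
  [95, 44, 95, 54, 41, ∞]
D(6):
  [∞, 44, 76, 54, 41, 76]
  [91, ∞, 91, 83, 41, 76]
  [96, 44, ∞, 54, 41, 76]
  [54, 44, 54, ∞, 41, 54]
  [64, 44, 64, 54, ∞, 64]
  [95, 44, 95, 54, 41, ∞]
Answer: T* = [[∞, 44, 76, 54, 41, 76], [91, ∞, 91, 83, 41, 76], [96, 44, ∞, 54, 41, 76], [54, 44, 54, ∞, 41, 54], [64, 44, 64, 54, ∞, 64], [95, 44, 95, 54, 41, ∞]]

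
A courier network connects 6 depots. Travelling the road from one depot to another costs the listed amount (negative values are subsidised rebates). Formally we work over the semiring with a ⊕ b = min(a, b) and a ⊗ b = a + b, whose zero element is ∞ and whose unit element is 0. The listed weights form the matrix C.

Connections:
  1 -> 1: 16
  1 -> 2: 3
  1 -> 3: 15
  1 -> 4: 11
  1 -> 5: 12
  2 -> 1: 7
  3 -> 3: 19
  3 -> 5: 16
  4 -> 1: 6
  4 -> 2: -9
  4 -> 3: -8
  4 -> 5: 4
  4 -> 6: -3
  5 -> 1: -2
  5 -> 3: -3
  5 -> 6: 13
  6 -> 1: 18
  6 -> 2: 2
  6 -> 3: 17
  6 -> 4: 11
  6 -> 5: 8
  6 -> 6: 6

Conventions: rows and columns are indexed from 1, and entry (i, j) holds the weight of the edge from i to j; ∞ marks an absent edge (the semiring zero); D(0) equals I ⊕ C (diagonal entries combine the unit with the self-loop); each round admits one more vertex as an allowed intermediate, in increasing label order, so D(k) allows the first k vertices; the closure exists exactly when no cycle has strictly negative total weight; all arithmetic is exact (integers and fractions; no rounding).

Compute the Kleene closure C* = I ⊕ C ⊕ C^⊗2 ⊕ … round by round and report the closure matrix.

D(0):
  [0, 3, 15, 11, 12, ∞]
  [7, 0, ∞, ∞, ∞, ∞]
  [∞, ∞, 0, ∞, 16, ∞]
  [6, -9, -8, 0, 4, -3]
  [-2, ∞, -3, ∞, 0, 13]
  [18, 2, 17, 11, 8, 0]
D(1):
  [0, 3, 15, 11, 12, ∞]
  [7, 0, 22, 18, 19, ∞]
  [∞, ∞, 0, ∞, 16, ∞]
  [6, -9, -8, 0, 4, -3]
  [-2, 1, -3, 9, 0, 13]
  [18, 2, 17, 11, 8, 0]
D(2):
  [0, 3, 15, 11, 12, ∞]
  [7, 0, 22, 18, 19, ∞]
  [∞, ∞, 0, ∞, 16, ∞]
  [-2, -9, -8, 0, 4, -3]
  [-2, 1, -3, 9, 0, 13]
  [9, 2, 17, 11, 8, 0]
D(3):
  [0, 3, 15, 11, 12, ∞]
  [7, 0, 22, 18, 19, ∞]
  [∞, ∞, 0, ∞, 16, ∞]
  [-2, -9, -8, 0, 4, -3]
  [-2, 1, -3, 9, 0, 13]
  [9, 2, 17, 11, 8, 0]
D(4):
  [0, 2, 3, 11, 12, 8]
  [7, 0, 10, 18, 19, 15]
  [∞, ∞, 0, ∞, 16, ∞]
  [-2, -9, -8, 0, 4, -3]
  [-2, 0, -3, 9, 0, 6]
  [9, 2, 3, 11, 8, 0]
D(5):
  [0, 2, 3, 11, 12, 8]
  [7, 0, 10, 18, 19, 15]
  [14, 16, 0, 25, 16, 22]
  [-2, -9, -8, 0, 4, -3]
  [-2, 0, -3, 9, 0, 6]
  [6, 2, 3, 11, 8, 0]
D(6):
  [0, 2, 3, 11, 12, 8]
  [7, 0, 10, 18, 19, 15]
  [14, 16, 0, 25, 16, 22]
  [-2, -9, -8, 0, 4, -3]
  [-2, 0, -3, 9, 0, 6]
  [6, 2, 3, 11, 8, 0]
Answer: C* = [[0, 2, 3, 11, 12, 8], [7, 0, 10, 18, 19, 15], [14, 16, 0, 25, 16, 22], [-2, -9, -8, 0, 4, -3], [-2, 0, -3, 9, 0, 6], [6, 2, 3, 11, 8, 0]]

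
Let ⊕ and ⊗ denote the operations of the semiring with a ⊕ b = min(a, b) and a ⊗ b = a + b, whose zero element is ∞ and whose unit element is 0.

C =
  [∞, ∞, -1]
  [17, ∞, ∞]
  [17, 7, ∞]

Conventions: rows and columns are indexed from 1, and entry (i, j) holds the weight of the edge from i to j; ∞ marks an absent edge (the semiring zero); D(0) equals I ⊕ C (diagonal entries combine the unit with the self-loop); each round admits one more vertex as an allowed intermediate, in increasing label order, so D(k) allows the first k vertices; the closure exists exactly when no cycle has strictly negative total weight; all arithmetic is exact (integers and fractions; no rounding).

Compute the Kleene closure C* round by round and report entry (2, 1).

D(0):
  [0, ∞, -1]
  [17, 0, ∞]
  [17, 7, 0]
D(1):
  [0, ∞, -1]
  [17, 0, 16]
  [17, 7, 0]
D(2):
  [0, ∞, -1]
  [17, 0, 16]
  [17, 7, 0]
D(3):
  [0, 6, -1]
  [17, 0, 16]
  [17, 7, 0]
Answer: C*[2][1] = 17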